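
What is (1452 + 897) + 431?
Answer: 2780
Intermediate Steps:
(1452 + 897) + 431 = 2349 + 431 = 2780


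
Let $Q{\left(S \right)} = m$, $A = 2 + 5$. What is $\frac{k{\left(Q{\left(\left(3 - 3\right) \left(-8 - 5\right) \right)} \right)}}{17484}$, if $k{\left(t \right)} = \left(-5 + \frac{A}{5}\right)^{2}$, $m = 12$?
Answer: $\frac{27}{36425} \approx 0.00074125$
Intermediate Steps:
$A = 7$
$Q{\left(S \right)} = 12$
$k{\left(t \right)} = \frac{324}{25}$ ($k{\left(t \right)} = \left(-5 + \frac{7}{5}\right)^{2} = \left(- \frac{18}{5}\right)^{2} = \frac{324}{25}$)
$\frac{k{\left(Q{\left(\left(3 - 3\right) \left(-8 - 5\right) \right)} \right)}}{17484} = \frac{324}{25 \cdot 17484} = \frac{324}{25} \cdot \frac{1}{17484} = \frac{27}{36425}$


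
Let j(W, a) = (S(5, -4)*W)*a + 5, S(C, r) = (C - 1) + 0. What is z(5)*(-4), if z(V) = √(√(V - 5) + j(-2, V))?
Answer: -4*I*√35 ≈ -23.664*I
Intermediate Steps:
S(C, r) = -1 + C (S(C, r) = (-1 + C) + 0 = -1 + C)
j(W, a) = 5 + 4*W*a (j(W, a) = ((-1 + 5)*W)*a + 5 = (4*W)*a + 5 = 4*W*a + 5 = 5 + 4*W*a)
z(V) = √(5 + √(-5 + V) - 8*V) (z(V) = √(√(V - 5) + (5 + 4*(-2)*V)) = √(√(-5 + V) + (5 - 8*V)) = √(5 + √(-5 + V) - 8*V))
z(5)*(-4) = √(5 + √(-5 + 5) - 8*5)*(-4) = √(5 + √0 - 40)*(-4) = √(5 + 0 - 40)*(-4) = √(-35)*(-4) = (I*√35)*(-4) = -4*I*√35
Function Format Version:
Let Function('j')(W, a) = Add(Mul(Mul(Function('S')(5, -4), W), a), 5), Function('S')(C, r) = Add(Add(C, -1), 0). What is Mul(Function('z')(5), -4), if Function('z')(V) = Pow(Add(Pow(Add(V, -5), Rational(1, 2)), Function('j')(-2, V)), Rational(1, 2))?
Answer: Mul(-4, I, Pow(35, Rational(1, 2))) ≈ Mul(-23.664, I)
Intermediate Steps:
Function('S')(C, r) = Add(-1, C) (Function('S')(C, r) = Add(Add(-1, C), 0) = Add(-1, C))
Function('j')(W, a) = Add(5, Mul(4, W, a)) (Function('j')(W, a) = Add(Mul(Mul(Add(-1, 5), W), a), 5) = Add(Mul(Mul(4, W), a), 5) = Add(Mul(4, W, a), 5) = Add(5, Mul(4, W, a)))
Function('z')(V) = Pow(Add(5, Pow(Add(-5, V), Rational(1, 2)), Mul(-8, V)), Rational(1, 2)) (Function('z')(V) = Pow(Add(Pow(Add(V, -5), Rational(1, 2)), Add(5, Mul(4, -2, V))), Rational(1, 2)) = Pow(Add(Pow(Add(-5, V), Rational(1, 2)), Add(5, Mul(-8, V))), Rational(1, 2)) = Pow(Add(5, Pow(Add(-5, V), Rational(1, 2)), Mul(-8, V)), Rational(1, 2)))
Mul(Function('z')(5), -4) = Mul(Pow(Add(5, Pow(Add(-5, 5), Rational(1, 2)), Mul(-8, 5)), Rational(1, 2)), -4) = Mul(Pow(Add(5, Pow(0, Rational(1, 2)), -40), Rational(1, 2)), -4) = Mul(Pow(Add(5, 0, -40), Rational(1, 2)), -4) = Mul(Pow(-35, Rational(1, 2)), -4) = Mul(Mul(I, Pow(35, Rational(1, 2))), -4) = Mul(-4, I, Pow(35, Rational(1, 2)))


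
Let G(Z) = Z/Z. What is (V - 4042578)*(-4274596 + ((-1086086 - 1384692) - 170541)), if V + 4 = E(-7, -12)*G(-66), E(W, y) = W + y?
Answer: 27958284894915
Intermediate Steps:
G(Z) = 1
V = -23 (V = -4 + (-7 - 12)*1 = -4 - 19*1 = -4 - 19 = -23)
(V - 4042578)*(-4274596 + ((-1086086 - 1384692) - 170541)) = (-23 - 4042578)*(-4274596 + ((-1086086 - 1384692) - 170541)) = -4042601*(-4274596 + (-2470778 - 170541)) = -4042601*(-4274596 - 2641319) = -4042601*(-6915915) = 27958284894915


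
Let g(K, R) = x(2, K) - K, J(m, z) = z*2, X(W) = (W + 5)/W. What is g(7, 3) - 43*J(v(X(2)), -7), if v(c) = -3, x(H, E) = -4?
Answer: 591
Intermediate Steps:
X(W) = (5 + W)/W
J(m, z) = 2*z
g(K, R) = -4 - K
g(7, 3) - 43*J(v(X(2)), -7) = (-4 - 1*7) - 86*(-7) = (-4 - 7) - 43*(-14) = -11 + 602 = 591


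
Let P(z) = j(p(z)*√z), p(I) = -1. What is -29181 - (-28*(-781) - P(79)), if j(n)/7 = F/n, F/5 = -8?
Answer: -51049 + 280*√79/79 ≈ -51018.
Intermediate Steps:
F = -40 (F = 5*(-8) = -40)
j(n) = -280/n (j(n) = 7*(-40/n) = -280/n)
P(z) = 280/√z (P(z) = -280*(-1/√z) = -(-280)/√z = 280/√z)
-29181 - (-28*(-781) - P(79)) = -29181 - (-28*(-781) - 280/√79) = -29181 - (21868 - 280*√79/79) = -29181 + (-21868 + 280*√79/79) = -51049 + 280*√79/79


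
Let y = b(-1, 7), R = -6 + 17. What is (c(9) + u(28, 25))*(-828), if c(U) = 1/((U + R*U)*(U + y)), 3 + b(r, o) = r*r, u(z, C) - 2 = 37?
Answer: -678155/21 ≈ -32293.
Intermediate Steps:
u(z, C) = 39 (u(z, C) = 2 + 37 = 39)
R = 11
b(r, o) = -3 + r² (b(r, o) = -3 + r*r = -3 + r²)
y = -2 (y = -3 + (-1)² = -3 + 1 = -2)
c(U) = 1/(12*U*(-2 + U)) (c(U) = 1/((U + 11*U)*(U - 2)) = 1/((12*U)*(-2 + U)) = 1/(12*U*(-2 + U)))
(c(9) + u(28, 25))*(-828) = ((1/12)/(9*(-2 + 9)) + 39)*(-828) = ((1/12)*(⅑)/7 + 39)*(-828) = ((1/12)*(⅑)*(⅐) + 39)*(-828) = (1/756 + 39)*(-828) = (29485/756)*(-828) = -678155/21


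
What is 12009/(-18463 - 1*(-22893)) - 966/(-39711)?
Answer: 22912799/8377130 ≈ 2.7352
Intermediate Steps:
12009/(-18463 - 1*(-22893)) - 966/(-39711) = 12009/(-18463 + 22893) - 966*(-1/39711) = 12009/4430 + 46/1891 = 22912799/8377130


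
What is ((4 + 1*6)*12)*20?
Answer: 2400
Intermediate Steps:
((4 + 1*6)*12)*20 = ((4 + 6)*12)*20 = (10*12)*20 = 120*20 = 2400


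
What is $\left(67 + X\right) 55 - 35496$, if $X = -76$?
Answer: $-35991$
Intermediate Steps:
$\left(67 + X\right) 55 - 35496 = \left(67 - 76\right) 55 - 35496 = \left(-9\right) 55 - 35496 = -495 - 35496 = -35991$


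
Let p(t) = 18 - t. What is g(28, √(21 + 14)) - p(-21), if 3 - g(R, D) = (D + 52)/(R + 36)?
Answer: -589/16 - √35/64 ≈ -36.905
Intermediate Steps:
g(R, D) = 3 - (52 + D)/(36 + R) (g(R, D) = 3 - (D + 52)/(R + 36) = 3 - (52 + D)/(36 + R))
g(28, √(21 + 14)) - p(-21) = (56 - √(21 + 14) + 3*28)/(36 + 28) - (18 - 1*(-21)) = (56 - √35 + 84)/64 - (18 + 21) = (140 - √35)/64 - 1*39 = (35/16 - √35/64) - 39 = -589/16 - √35/64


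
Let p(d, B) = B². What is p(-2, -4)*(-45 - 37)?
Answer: -1312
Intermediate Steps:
p(-2, -4)*(-45 - 37) = (-4)²*(-45 - 37) = 16*(-82) = -1312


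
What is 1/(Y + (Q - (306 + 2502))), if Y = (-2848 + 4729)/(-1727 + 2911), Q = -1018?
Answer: -1184/4528103 ≈ -0.00026148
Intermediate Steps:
Y = 1881/1184 ≈ 1.5887
1/(Y + (Q - (306 + 2502))) = 1/(1881/1184 + (-1018 - (306 + 2502))) = 1/(1881/1184 + (-1018 - 1*2808)) = 1/(1881/1184 + (-1018 - 2808)) = 1/(1881/1184 - 3826) = 1/(-4528103/1184) = -1184/4528103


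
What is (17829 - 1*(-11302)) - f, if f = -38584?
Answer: 67715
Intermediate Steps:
(17829 - 1*(-11302)) - f = (17829 - 1*(-11302)) - 1*(-38584) = (17829 + 11302) + 38584 = 29131 + 38584 = 67715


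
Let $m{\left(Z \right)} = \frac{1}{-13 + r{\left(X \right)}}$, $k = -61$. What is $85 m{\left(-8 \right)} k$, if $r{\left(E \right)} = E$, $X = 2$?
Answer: $\frac{5185}{11} \approx 471.36$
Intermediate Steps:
$m{\left(Z \right)} = - \frac{1}{11}$ ($m{\left(Z \right)} = \frac{1}{-13 + 2} = \frac{1}{-11} = - \frac{1}{11}$)
$85 m{\left(-8 \right)} k = 85 \left(- \frac{1}{11}\right) \left(-61\right) = \left(- \frac{85}{11}\right) \left(-61\right) = \frac{5185}{11}$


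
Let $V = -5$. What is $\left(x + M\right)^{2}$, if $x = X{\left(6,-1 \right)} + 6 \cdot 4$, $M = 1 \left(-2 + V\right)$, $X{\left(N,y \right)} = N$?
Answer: $529$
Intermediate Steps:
$M = -7$ ($M = 1 \left(-2 - 5\right) = 1 \left(-7\right) = -7$)
$x = 30$ ($x = 6 + 6 \cdot 4 = 6 + 24 = 30$)
$\left(x + M\right)^{2} = \left(30 - 7\right)^{2} = 23^{2} = 529$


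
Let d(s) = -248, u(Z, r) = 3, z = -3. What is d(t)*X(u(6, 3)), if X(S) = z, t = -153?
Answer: 744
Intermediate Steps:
X(S) = -3
d(t)*X(u(6, 3)) = -248*(-3) = 744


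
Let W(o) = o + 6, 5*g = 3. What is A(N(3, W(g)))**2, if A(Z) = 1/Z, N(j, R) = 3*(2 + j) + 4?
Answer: 1/361 ≈ 0.0027701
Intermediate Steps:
g = 3/5 (g = (1/5)*3 = 3/5 ≈ 0.60000)
W(o) = 6 + o
N(j, R) = 10 + 3*j (N(j, R) = (6 + 3*j) + 4 = 10 + 3*j)
A(N(3, W(g)))**2 = (1/(10 + 3*3))**2 = (1/(10 + 9))**2 = (1/19)**2 = 1/361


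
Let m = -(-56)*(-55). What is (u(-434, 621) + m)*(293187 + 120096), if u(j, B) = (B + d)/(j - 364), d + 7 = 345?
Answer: -48389515577/38 ≈ -1.2734e+9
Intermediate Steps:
d = 338 (d = -7 + 345 = 338)
u(j, B) = (338 + B)/(-364 + j) (u(j, B) = (B + 338)/(j - 364) = (338 + B)/(-364 + j))
m = -3080 (m = -56*(-1)*(-55) = 56*(-55) = -3080)
(u(-434, 621) + m)*(293187 + 120096) = ((338 + 621)/(-364 - 434) - 3080)*(293187 + 120096) = (959/(-798) - 3080)*413283 = (-1/798*959 - 3080)*413283 = (-137/114 - 3080)*413283 = -351257/114*413283 = -48389515577/38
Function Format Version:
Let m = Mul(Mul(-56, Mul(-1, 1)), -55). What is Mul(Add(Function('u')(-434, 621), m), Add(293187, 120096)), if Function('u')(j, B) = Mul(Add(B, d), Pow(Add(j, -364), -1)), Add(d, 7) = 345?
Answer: Rational(-48389515577, 38) ≈ -1.2734e+9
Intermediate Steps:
d = 338 (d = Add(-7, 345) = 338)
Function('u')(j, B) = Mul(Pow(Add(-364, j), -1), Add(338, B)) (Function('u')(j, B) = Mul(Add(B, 338), Pow(Add(j, -364), -1)) = Mul(Add(338, B), Pow(Add(-364, j), -1)) = Mul(Pow(Add(-364, j), -1), Add(338, B)))
m = -3080 (m = Mul(Mul(-56, -1), -55) = Mul(56, -55) = -3080)
Mul(Add(Function('u')(-434, 621), m), Add(293187, 120096)) = Mul(Add(Mul(Pow(Add(-364, -434), -1), Add(338, 621)), -3080), Add(293187, 120096)) = Mul(Add(Mul(Pow(-798, -1), 959), -3080), 413283) = Mul(Add(Mul(Rational(-1, 798), 959), -3080), 413283) = Mul(Add(Rational(-137, 114), -3080), 413283) = Mul(Rational(-351257, 114), 413283) = Rational(-48389515577, 38)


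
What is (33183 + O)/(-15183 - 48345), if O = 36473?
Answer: -8707/7941 ≈ -1.0965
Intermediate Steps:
(33183 + O)/(-15183 - 48345) = (33183 + 36473)/(-15183 - 48345) = 69656/(-63528) = 69656*(-1/63528) = -8707/7941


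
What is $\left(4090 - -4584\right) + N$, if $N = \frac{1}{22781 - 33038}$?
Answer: $\frac{88969217}{10257} \approx 8674.0$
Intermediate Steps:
$N = - \frac{1}{10257}$ ($N = \frac{1}{-10257} = - \frac{1}{10257} \approx -9.7494 \cdot 10^{-5}$)
$\left(4090 - -4584\right) + N = \left(4090 - -4584\right) - \frac{1}{10257} = \left(4090 + 4584\right) - \frac{1}{10257} = 8674 - \frac{1}{10257} = \frac{88969217}{10257}$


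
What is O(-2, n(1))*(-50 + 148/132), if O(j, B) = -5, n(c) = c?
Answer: 8065/33 ≈ 244.39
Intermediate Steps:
O(-2, n(1))*(-50 + 148/132) = -5*(-50 + 148/132) = -5*(-50 + 148*(1/132)) = -5*(-50 + 37/33) = -5*(-1613/33) = 8065/33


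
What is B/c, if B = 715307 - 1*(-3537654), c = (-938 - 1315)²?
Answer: 4252961/5076009 ≈ 0.83786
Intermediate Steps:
c = 5076009 (c = (-2253)² = 5076009)
B = 4252961 (B = 715307 + 3537654 = 4252961)
B/c = 4252961/5076009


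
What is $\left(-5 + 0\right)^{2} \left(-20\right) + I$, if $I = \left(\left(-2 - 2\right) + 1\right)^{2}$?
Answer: $-491$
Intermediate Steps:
$I = 9$ ($I = \left(-4 + 1\right)^{2} = \left(-3\right)^{2} = 9$)
$\left(-5 + 0\right)^{2} \left(-20\right) + I = \left(-5 + 0\right)^{2} \left(-20\right) + 9 = \left(-5\right)^{2} \left(-20\right) + 9 = 25 \left(-20\right) + 9 = -500 + 9 = -491$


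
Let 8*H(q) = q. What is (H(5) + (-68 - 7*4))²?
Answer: 582169/64 ≈ 9096.4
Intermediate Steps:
H(q) = q/8
(H(5) + (-68 - 7*4))² = ((⅛)*5 + (-68 - 7*4))² = (5/8 + (-68 - 1*28))² = (5/8 + (-68 - 28))² = (5/8 - 96)² = (-763/8)² = 582169/64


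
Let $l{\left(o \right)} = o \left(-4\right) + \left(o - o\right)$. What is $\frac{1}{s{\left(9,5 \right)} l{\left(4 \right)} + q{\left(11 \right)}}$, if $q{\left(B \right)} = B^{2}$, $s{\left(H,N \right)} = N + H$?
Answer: $- \frac{1}{103} \approx -0.0097087$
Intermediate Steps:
$s{\left(H,N \right)} = H + N$
$l{\left(o \right)} = - 4 o$ ($l{\left(o \right)} = - 4 o + 0 = - 4 o$)
$\frac{1}{s{\left(9,5 \right)} l{\left(4 \right)} + q{\left(11 \right)}} = \frac{1}{\left(9 + 5\right) \left(\left(-4\right) 4\right) + 11^{2}} = \frac{1}{14 \left(-16\right) + 121} = \frac{1}{-224 + 121} = \frac{1}{-103} = - \frac{1}{103}$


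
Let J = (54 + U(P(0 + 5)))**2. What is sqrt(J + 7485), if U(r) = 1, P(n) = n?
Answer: sqrt(10510) ≈ 102.52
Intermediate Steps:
J = 3025 (J = (54 + 1)**2 = 55**2 = 3025)
sqrt(J + 7485) = sqrt(3025 + 7485) = sqrt(10510)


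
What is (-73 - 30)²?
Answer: 10609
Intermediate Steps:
(-73 - 30)² = (-103)² = 10609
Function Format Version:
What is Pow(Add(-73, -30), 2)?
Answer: 10609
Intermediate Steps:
Pow(Add(-73, -30), 2) = Pow(-103, 2) = 10609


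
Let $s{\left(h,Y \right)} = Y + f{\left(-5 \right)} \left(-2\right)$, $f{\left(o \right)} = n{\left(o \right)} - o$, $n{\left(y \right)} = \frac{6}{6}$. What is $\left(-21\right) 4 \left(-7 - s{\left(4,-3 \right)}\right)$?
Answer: $-672$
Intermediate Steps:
$n{\left(y \right)} = 1$ ($n{\left(y \right)} = 6 \cdot \frac{1}{6} = 1$)
$f{\left(o \right)} = 1 - o$
$s{\left(h,Y \right)} = -12 + Y$ ($s{\left(h,Y \right)} = Y + \left(1 - -5\right) \left(-2\right) = Y + \left(1 + 5\right) \left(-2\right) = Y + 6 \left(-2\right) = Y - 12 = -12 + Y$)
$\left(-21\right) 4 \left(-7 - s{\left(4,-3 \right)}\right) = \left(-21\right) 4 \left(-7 - \left(-12 - 3\right)\right) = - 84 \left(-7 - -15\right) = - 84 \left(-7 + 15\right) = \left(-84\right) 8 = -672$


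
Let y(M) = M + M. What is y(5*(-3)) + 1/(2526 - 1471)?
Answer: -31649/1055 ≈ -29.999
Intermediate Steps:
y(M) = 2*M
y(5*(-3)) + 1/(2526 - 1471) = 2*(5*(-3)) + 1/(2526 - 1471) = 2*(-15) + 1/1055 = -30 + 1/1055 = -31649/1055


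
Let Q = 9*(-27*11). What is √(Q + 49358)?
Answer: √46685 ≈ 216.07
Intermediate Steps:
Q = -2673 (Q = 9*(-297) = -2673)
√(Q + 49358) = √(-2673 + 49358) = √46685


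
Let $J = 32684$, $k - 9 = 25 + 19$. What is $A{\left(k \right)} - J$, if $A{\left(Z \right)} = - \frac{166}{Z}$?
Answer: $- \frac{1732418}{53} \approx -32687.0$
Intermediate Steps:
$k = 53$ ($k = 9 + \left(25 + 19\right) = 9 + 44 = 53$)
$A{\left(k \right)} - J = - \frac{166}{53} - 32684 = - \frac{1732418}{53}$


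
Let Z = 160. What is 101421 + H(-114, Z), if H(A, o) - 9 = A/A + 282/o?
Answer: 8114621/80 ≈ 1.0143e+5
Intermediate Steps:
H(A, o) = 10 + 282/o (H(A, o) = 9 + (A/A + 282/o) = 9 + (1 + 282/o) = 10 + 282/o)
101421 + H(-114, Z) = 101421 + (10 + 282/160) = 101421 + (10 + 282*(1/160)) = 101421 + (10 + 141/80) = 101421 + 941/80 = 8114621/80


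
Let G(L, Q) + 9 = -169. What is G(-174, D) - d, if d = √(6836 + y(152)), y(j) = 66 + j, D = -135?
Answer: -178 - √7054 ≈ -261.99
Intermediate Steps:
G(L, Q) = -178 (G(L, Q) = -9 - 169 = -178)
d = √7054 (d = √(6836 + (66 + 152)) = √(6836 + 218) = √7054 ≈ 83.988)
G(-174, D) - d = -178 - √7054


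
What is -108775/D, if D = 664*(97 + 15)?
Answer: -108775/74368 ≈ -1.4627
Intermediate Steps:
D = 74368 (D = 664*112 = 74368)
-108775/D = -108775/74368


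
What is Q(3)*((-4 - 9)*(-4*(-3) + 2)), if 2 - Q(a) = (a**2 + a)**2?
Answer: 25844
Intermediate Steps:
Q(a) = 2 - (a + a**2)**2 (Q(a) = 2 - (a**2 + a)**2 = 2 - (a + a**2)**2)
Q(3)*((-4 - 9)*(-4*(-3) + 2)) = (2 - 1*3**2*(1 + 3)**2)*((-4 - 9)*(-4*(-3) + 2)) = (2 - 1*9*4**2)*(-13*(12 + 2)) = (2 - 1*9*16)*(-13*14) = (2 - 144)*(-182) = -142*(-182) = 25844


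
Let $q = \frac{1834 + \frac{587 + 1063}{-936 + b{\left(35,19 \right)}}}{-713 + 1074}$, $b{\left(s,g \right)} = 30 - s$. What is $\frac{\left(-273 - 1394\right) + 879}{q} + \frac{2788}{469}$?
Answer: $- \frac{153219625}{1026172} \approx -149.31$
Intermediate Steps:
$q = \frac{1724144}{339701}$ ($q = \frac{1834 + \frac{587 + 1063}{-936 + \left(30 - 35\right)}}{-713 + 1074} = \frac{1834 + \frac{1650}{-936 + \left(30 - 35\right)}}{361} = \left(1834 + \frac{1650}{-936 - 5}\right) \frac{1}{361} = \left(1834 + \frac{1650}{-941}\right) \frac{1}{361} = \left(1834 + 1650 \left(- \frac{1}{941}\right)\right) \frac{1}{361} = \left(1834 - \frac{1650}{941}\right) \frac{1}{361} = \frac{1724144}{941} \cdot \frac{1}{361} = \frac{1724144}{339701} \approx 5.0755$)
$\frac{\left(-273 - 1394\right) + 879}{q} + \frac{2788}{469} = \frac{\left(-273 - 1394\right) + 879}{\frac{1724144}{339701}} + \frac{2788}{469} = \left(-1667 + 879\right) \frac{339701}{1724144} + 2788 \cdot \frac{1}{469} = \left(-788\right) \frac{339701}{1724144} + \frac{2788}{469} = - \frac{339701}{2188} + \frac{2788}{469} = - \frac{153219625}{1026172}$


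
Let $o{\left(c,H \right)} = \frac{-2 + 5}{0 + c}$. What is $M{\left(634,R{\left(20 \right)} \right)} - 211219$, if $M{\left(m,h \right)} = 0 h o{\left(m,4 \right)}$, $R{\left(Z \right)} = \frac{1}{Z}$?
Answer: $-211219$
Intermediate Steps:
$o{\left(c,H \right)} = \frac{3}{c}$
$M{\left(m,h \right)} = 0$ ($M{\left(m,h \right)} = 0 h \frac{3}{m} = 0 \frac{3}{m} = 0$)
$M{\left(634,R{\left(20 \right)} \right)} - 211219 = 0 - 211219 = -211219$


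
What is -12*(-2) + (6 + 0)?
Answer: 30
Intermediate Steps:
-12*(-2) + (6 + 0) = 24 + 6 = 30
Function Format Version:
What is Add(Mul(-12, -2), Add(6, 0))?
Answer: 30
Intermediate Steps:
Add(Mul(-12, -2), Add(6, 0)) = Add(24, 6) = 30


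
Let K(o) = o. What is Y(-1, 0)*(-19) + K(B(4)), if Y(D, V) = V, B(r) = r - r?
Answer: 0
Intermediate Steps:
B(r) = 0
Y(-1, 0)*(-19) + K(B(4)) = 0*(-19) + 0 = 0 + 0 = 0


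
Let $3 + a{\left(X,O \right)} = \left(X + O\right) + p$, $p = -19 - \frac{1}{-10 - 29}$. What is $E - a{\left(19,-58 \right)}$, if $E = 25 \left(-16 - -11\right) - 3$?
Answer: $- \frac{2614}{39} \approx -67.026$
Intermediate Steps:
$E = -128$ ($E = 25 \left(-16 + 11\right) - 3 = 25 \left(-5\right) - 3 = -125 - 3 = -128$)
$p = - \frac{740}{39}$ ($p = -19 - \frac{1}{-39} = -19 - - \frac{1}{39} = -19 + \frac{1}{39} = - \frac{740}{39} \approx -18.974$)
$a{\left(X,O \right)} = - \frac{857}{39} + O + X$ ($a{\left(X,O \right)} = -3 - \left(\frac{740}{39} - O - X\right) = -3 + \left(- \frac{740}{39} + O + X\right) = - \frac{857}{39} + O + X$)
$E - a{\left(19,-58 \right)} = -128 - \left(- \frac{857}{39} - 58 + 19\right) = -128 - - \frac{2378}{39} = -128 + \frac{2378}{39} = - \frac{2614}{39}$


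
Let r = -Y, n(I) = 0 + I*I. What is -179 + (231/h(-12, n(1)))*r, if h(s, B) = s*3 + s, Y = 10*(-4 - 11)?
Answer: -7207/8 ≈ -900.88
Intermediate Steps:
Y = -150 (Y = 10*(-15) = -150)
n(I) = I² (n(I) = 0 + I² = I²)
h(s, B) = 4*s (h(s, B) = 3*s + s = 4*s)
r = 150 (r = -1*(-150) = 150)
-179 + (231/h(-12, n(1)))*r = -179 + (231/((4*(-12))))*150 = -179 + (231/(-48))*150 = -179 + (231*(-1/48))*150 = -179 - 77/16*150 = -179 - 5775/8 = -7207/8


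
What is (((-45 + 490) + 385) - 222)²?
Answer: 369664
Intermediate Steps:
(((-45 + 490) + 385) - 222)² = ((445 + 385) - 222)² = (830 - 222)² = 608² = 369664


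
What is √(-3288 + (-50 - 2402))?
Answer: 2*I*√1435 ≈ 75.763*I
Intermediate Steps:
√(-3288 + (-50 - 2402)) = √(-3288 - 2452) = √(-5740) = 2*I*√1435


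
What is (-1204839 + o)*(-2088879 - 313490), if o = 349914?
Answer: 2053845317325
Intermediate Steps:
(-1204839 + o)*(-2088879 - 313490) = (-1204839 + 349914)*(-2088879 - 313490) = -854925*(-2402369) = 2053845317325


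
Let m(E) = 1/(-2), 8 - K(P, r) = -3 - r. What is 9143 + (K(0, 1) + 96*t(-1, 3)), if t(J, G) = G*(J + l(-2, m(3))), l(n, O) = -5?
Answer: 7427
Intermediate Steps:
K(P, r) = 11 + r (K(P, r) = 8 - (-3 - r) = 8 + (3 + r) = 11 + r)
m(E) = -½
t(J, G) = G*(-5 + J) (t(J, G) = G*(J - 5) = G*(-5 + J))
9143 + (K(0, 1) + 96*t(-1, 3)) = 9143 + ((11 + 1) + 96*(3*(-5 - 1))) = 9143 + (12 + 96*(3*(-6))) = 9143 + (12 + 96*(-18)) = 9143 + (12 - 1728) = 9143 - 1716 = 7427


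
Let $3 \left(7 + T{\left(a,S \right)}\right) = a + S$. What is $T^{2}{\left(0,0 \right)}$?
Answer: $49$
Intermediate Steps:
$T{\left(a,S \right)} = -7 + \frac{S}{3} + \frac{a}{3}$ ($T{\left(a,S \right)} = -7 + \frac{a + S}{3} = -7 + \frac{S + a}{3} = -7 + \left(\frac{S}{3} + \frac{a}{3}\right) = -7 + \frac{S}{3} + \frac{a}{3}$)
$T^{2}{\left(0,0 \right)} = \left(-7 + \frac{1}{3} \cdot 0 + \frac{1}{3} \cdot 0\right)^{2} = \left(-7 + 0 + 0\right)^{2} = \left(-7\right)^{2} = 49$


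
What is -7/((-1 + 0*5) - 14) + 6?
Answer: 97/15 ≈ 6.4667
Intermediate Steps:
-7/((-1 + 0*5) - 14) + 6 = -7/((-1 + 0) - 14) + 6 = -7/(-1 - 14) + 6 = -7/(-15) + 6 = -7*(-1/15) + 6 = 7/15 + 6 = 97/15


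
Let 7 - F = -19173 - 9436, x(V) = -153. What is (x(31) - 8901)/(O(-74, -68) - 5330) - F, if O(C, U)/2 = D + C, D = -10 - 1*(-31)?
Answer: -8641529/302 ≈ -28614.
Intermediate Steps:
D = 21 (D = -10 + 31 = 21)
F = 28616 (F = 7 - (-19173 - 9436) = 7 - 1*(-28609) = 7 + 28609 = 28616)
O(C, U) = 42 + 2*C (O(C, U) = 2*(21 + C) = 42 + 2*C)
(x(31) - 8901)/(O(-74, -68) - 5330) - F = (-153 - 8901)/((42 + 2*(-74)) - 5330) - 1*28616 = -9054/((42 - 148) - 5330) - 28616 = -9054/(-106 - 5330) - 28616 = -9054/(-5436) - 28616 = -9054*(-1/5436) - 28616 = 503/302 - 28616 = -8641529/302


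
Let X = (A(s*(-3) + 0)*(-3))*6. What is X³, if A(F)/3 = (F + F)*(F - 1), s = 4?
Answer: -4782390792192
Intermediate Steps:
A(F) = 6*F*(-1 + F) (A(F) = 3*((F + F)*(F - 1)) = 3*((2*F)*(-1 + F)) = 3*(2*F*(-1 + F)) = 6*F*(-1 + F))
X = -16848 (X = ((6*(4*(-3) + 0)*(-1 + (4*(-3) + 0)))*(-3))*6 = ((6*(-12 + 0)*(-1 + (-12 + 0)))*(-3))*6 = ((6*(-12)*(-1 - 12))*(-3))*6 = ((6*(-12)*(-13))*(-3))*6 = (936*(-3))*6 = -2808*6 = -16848)
X³ = (-16848)³ = -4782390792192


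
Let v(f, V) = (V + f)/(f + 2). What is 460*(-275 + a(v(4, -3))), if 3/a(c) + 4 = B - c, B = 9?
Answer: -3660220/29 ≈ -1.2621e+5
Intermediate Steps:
v(f, V) = (V + f)/(2 + f)
a(c) = 3/(5 - c) (a(c) = 3/(-4 + (9 - c)) = 3/(5 - c))
460*(-275 + a(v(4, -3))) = 460*(-275 - 3/(-5 + (-3 + 4)/(2 + 4))) = 460*(-275 - 3/(-5 + 1/6)) = 460*(-275 - 3/(-5 + (⅙)*1)) = 460*(-275 - 3/(-5 + ⅙)) = 460*(-275 - 3/(-29/6)) = 460*(-275 - 3*(-6/29)) = 460*(-275 + 18/29) = 460*(-7957/29) = -3660220/29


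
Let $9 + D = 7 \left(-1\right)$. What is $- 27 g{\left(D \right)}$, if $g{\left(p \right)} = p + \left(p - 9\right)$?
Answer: $1107$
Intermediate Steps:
$D = -16$ ($D = -9 + 7 \left(-1\right) = -9 - 7 = -16$)
$g{\left(p \right)} = -9 + 2 p$ ($g{\left(p \right)} = p + \left(p - 9\right) = p + \left(-9 + p\right) = -9 + 2 p$)
$- 27 g{\left(D \right)} = - 27 \left(-9 + 2 \left(-16\right)\right) = - 27 \left(-9 - 32\right) = \left(-27\right) \left(-41\right) = 1107$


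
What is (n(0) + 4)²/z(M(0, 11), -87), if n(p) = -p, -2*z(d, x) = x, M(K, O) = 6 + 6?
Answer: 32/87 ≈ 0.36782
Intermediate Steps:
M(K, O) = 12
z(d, x) = -x/2
(n(0) + 4)²/z(M(0, 11), -87) = (-1*0 + 4)²/((-½*(-87))) = (0 + 4)²/(87/2) = 4²*(2/87) = 16*(2/87) = 32/87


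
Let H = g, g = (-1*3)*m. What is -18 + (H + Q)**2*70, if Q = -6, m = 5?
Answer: 30852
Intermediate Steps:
g = -15 (g = -1*3*5 = -3*5 = -15)
H = -15
-18 + (H + Q)**2*70 = -18 + (-15 - 6)**2*70 = -18 + (-21)**2*70 = -18 + 441*70 = -18 + 30870 = 30852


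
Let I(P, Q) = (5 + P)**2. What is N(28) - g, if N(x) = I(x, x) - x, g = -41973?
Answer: 43034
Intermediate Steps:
N(x) = (5 + x)**2 - x
N(28) - g = ((5 + 28)**2 - 1*28) - 1*(-41973) = (33**2 - 28) + 41973 = (1089 - 28) + 41973 = 1061 + 41973 = 43034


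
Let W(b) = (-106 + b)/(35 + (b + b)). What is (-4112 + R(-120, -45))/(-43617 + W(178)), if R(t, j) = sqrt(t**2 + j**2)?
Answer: 1607792/17054175 - 391*sqrt(73)/1136945 ≈ 0.091337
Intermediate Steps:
R(t, j) = sqrt(j**2 + t**2)
W(b) = (-106 + b)/(35 + 2*b)
(-4112 + R(-120, -45))/(-43617 + W(178)) = (-4112 + sqrt((-45)**2 + (-120)**2))/(-43617 + (-106 + 178)/(35 + 2*178)) = (-4112 + sqrt(2025 + 14400))/(-43617 + 72/(35 + 356)) = (-4112 + sqrt(16425))/(-43617 + 72/391) = (-4112 + 15*sqrt(73))/(-43617 + (1/391)*72) = (-4112 + 15*sqrt(73))/(-43617 + 72/391) = (-4112 + 15*sqrt(73))/(-17054175/391) = (-4112 + 15*sqrt(73))*(-391/17054175) = 1607792/17054175 - 391*sqrt(73)/1136945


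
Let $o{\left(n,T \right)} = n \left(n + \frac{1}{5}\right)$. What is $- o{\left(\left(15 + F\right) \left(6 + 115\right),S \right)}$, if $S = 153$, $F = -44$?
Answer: $- \frac{61561896}{5} \approx -1.2312 \cdot 10^{7}$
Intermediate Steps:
$o{\left(n,T \right)} = n \left(\frac{1}{5} + n\right)$ ($o{\left(n,T \right)} = n \left(n + \frac{1}{5}\right) = n \left(\frac{1}{5} + n\right)$)
$- o{\left(\left(15 + F\right) \left(6 + 115\right),S \right)} = - \left(15 - 44\right) \left(6 + 115\right) \left(\frac{1}{5} + \left(15 - 44\right) \left(6 + 115\right)\right) = - \left(-29\right) 121 \left(\frac{1}{5} - 3509\right) = - \left(-3509\right) \left(\frac{1}{5} - 3509\right) = - \frac{\left(-3509\right) \left(-17544\right)}{5} = \left(-1\right) \frac{61561896}{5} = - \frac{61561896}{5}$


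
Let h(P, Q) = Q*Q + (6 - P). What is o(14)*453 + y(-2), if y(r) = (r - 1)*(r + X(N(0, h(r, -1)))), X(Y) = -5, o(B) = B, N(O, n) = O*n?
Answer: 6363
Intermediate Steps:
h(P, Q) = 6 + Q**2 - P (h(P, Q) = Q**2 + (6 - P) = 6 + Q**2 - P)
y(r) = (-1 + r)*(-5 + r) (y(r) = (r - 1)*(r - 5) = (-1 + r)*(-5 + r))
o(14)*453 + y(-2) = 14*453 + (5 + (-2)**2 - 6*(-2)) = 6342 + (5 + 4 + 12) = 6342 + 21 = 6363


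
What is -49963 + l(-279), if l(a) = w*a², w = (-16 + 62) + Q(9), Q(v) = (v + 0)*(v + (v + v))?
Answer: 22446086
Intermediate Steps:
Q(v) = 3*v² (Q(v) = v*(v + 2*v) = v*(3*v) = 3*v²)
w = 289 (w = (-16 + 62) + 3*9² = 46 + 3*81 = 46 + 243 = 289)
l(a) = 289*a²
-49963 + l(-279) = -49963 + 289*(-279)² = -49963 + 289*77841 = -49963 + 22496049 = 22446086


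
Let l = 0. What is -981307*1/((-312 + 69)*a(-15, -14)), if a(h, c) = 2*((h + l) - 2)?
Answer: -981307/8262 ≈ -118.77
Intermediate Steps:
a(h, c) = -4 + 2*h (a(h, c) = 2*((h + 0) - 2) = 2*(h - 2) = 2*(-2 + h) = -4 + 2*h)
-981307*1/((-312 + 69)*a(-15, -14)) = -981307*1/((-312 + 69)*(-4 + 2*(-15))) = -981307*(-1/(243*(-4 - 30))) = -981307/((-243*(-34))) = -981307/8262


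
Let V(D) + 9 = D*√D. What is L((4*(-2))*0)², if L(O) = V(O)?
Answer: 81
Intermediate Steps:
V(D) = -9 + D^(3/2) (V(D) = -9 + D*√D = -9 + D^(3/2))
L(O) = -9 + O^(3/2)
L((4*(-2))*0)² = (-9 + ((4*(-2))*0)^(3/2))² = (-9 + (-8*0)^(3/2))² = (-9 + 0^(3/2))² = (-9 + 0)² = (-9)² = 81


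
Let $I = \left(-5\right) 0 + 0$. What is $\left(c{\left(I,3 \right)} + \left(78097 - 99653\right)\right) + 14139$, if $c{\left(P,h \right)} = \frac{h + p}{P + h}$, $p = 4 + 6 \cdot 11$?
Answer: $- \frac{22178}{3} \approx -7392.7$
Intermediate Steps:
$p = 70$ ($p = 4 + 66 = 70$)
$I = 0$ ($I = 0 + 0 = 0$)
$c{\left(P,h \right)} = \frac{70 + h}{P + h}$ ($c{\left(P,h \right)} = \frac{h + 70}{P + h} = \frac{70 + h}{P + h}$)
$\left(c{\left(I,3 \right)} + \left(78097 - 99653\right)\right) + 14139 = \left(\frac{70 + 3}{0 + 3} + \left(78097 - 99653\right)\right) + 14139 = \left(\frac{1}{3} \cdot 73 + \left(78097 - 99653\right)\right) + 14139 = \left(\frac{1}{3} \cdot 73 - 21556\right) + 14139 = \left(\frac{73}{3} - 21556\right) + 14139 = - \frac{64595}{3} + 14139 = - \frac{22178}{3}$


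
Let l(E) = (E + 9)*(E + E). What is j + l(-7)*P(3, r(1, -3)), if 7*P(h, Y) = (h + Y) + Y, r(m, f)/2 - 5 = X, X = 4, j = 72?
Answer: -84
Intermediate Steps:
l(E) = 2*E*(9 + E) (l(E) = (9 + E)*(2*E) = 2*E*(9 + E))
r(m, f) = 18 (r(m, f) = 10 + 2*4 = 10 + 8 = 18)
P(h, Y) = h/7 + 2*Y/7 (P(h, Y) = ((h + Y) + Y)/7 = ((Y + h) + Y)/7 = (h + 2*Y)/7 = h/7 + 2*Y/7)
j + l(-7)*P(3, r(1, -3)) = 72 + (2*(-7)*(9 - 7))*((⅐)*3 + (2/7)*18) = 72 + (2*(-7)*2)*(3/7 + 36/7) = 72 - 28*39/7 = 72 - 156 = -84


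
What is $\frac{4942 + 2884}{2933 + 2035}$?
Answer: $\frac{3913}{2484} \approx 1.5753$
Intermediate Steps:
$\frac{4942 + 2884}{2933 + 2035} = \frac{7826}{4968} = 7826 \cdot \frac{1}{4968} = \frac{3913}{2484}$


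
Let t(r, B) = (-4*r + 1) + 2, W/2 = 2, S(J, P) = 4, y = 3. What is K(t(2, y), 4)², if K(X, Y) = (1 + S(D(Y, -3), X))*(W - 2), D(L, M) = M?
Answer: 100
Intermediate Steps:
W = 4 (W = 2*2 = 4)
t(r, B) = 3 - 4*r (t(r, B) = (1 - 4*r) + 2 = 3 - 4*r)
K(X, Y) = 10 (K(X, Y) = (1 + 4)*(4 - 2) = 5*2 = 10)
K(t(2, y), 4)² = 10² = 100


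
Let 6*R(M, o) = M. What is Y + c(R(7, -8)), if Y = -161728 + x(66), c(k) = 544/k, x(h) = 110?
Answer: -1128062/7 ≈ -1.6115e+5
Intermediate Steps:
R(M, o) = M/6
Y = -161618 (Y = -161728 + 110 = -161618)
Y + c(R(7, -8)) = -161618 + 544/(((⅙)*7)) = -161618 + 544/(7/6) = -161618 + 544*(6/7) = -161618 + 3264/7 = -1128062/7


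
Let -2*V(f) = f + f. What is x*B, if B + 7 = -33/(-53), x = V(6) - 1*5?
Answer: 3718/53 ≈ 70.151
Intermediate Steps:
V(f) = -f (V(f) = -(f + f)/2 = -f)
x = -11 (x = -1*6 - 1*5 = -6 - 5 = -11)
B = -338/53 (B = -7 - 33/(-53) = -7 - 33*(-1/53) = -7 + 33/53 = -338/53 ≈ -6.3774)
x*B = -11*(-338/53) = 3718/53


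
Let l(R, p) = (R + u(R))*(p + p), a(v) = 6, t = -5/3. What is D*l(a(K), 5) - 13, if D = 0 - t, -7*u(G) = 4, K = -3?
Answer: 1627/21 ≈ 77.476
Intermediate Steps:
u(G) = -4/7 (u(G) = -⅐*4 = -4/7)
t = -5/3 (t = -5*⅓ = -5/3 ≈ -1.6667)
D = 5/3 (D = 0 - 1*(-5/3) = 0 + 5/3 = 5/3 ≈ 1.6667)
l(R, p) = 2*p*(-4/7 + R) (l(R, p) = (R - 4/7)*(p + p) = (-4/7 + R)*(2*p) = 2*p*(-4/7 + R))
D*l(a(K), 5) - 13 = 5*((2/7)*5*(-4 + 7*6))/3 - 13 = 5*((2/7)*5*(-4 + 42))/3 - 13 = 5*((2/7)*5*38)/3 - 13 = (5/3)*(380/7) - 13 = 1900/21 - 13 = 1627/21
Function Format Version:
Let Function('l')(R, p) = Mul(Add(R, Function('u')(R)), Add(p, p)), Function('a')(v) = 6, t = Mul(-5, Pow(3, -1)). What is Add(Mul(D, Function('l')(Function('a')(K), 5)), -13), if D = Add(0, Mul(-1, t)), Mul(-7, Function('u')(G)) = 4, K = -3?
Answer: Rational(1627, 21) ≈ 77.476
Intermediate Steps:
Function('u')(G) = Rational(-4, 7) (Function('u')(G) = Mul(Rational(-1, 7), 4) = Rational(-4, 7))
t = Rational(-5, 3) (t = Mul(-5, Rational(1, 3)) = Rational(-5, 3) ≈ -1.6667)
D = Rational(5, 3) (D = Add(0, Mul(-1, Rational(-5, 3))) = Add(0, Rational(5, 3)) = Rational(5, 3) ≈ 1.6667)
Function('l')(R, p) = Mul(2, p, Add(Rational(-4, 7), R)) (Function('l')(R, p) = Mul(Add(R, Rational(-4, 7)), Add(p, p)) = Mul(Add(Rational(-4, 7), R), Mul(2, p)) = Mul(2, p, Add(Rational(-4, 7), R)))
Add(Mul(D, Function('l')(Function('a')(K), 5)), -13) = Add(Mul(Rational(5, 3), Mul(Rational(2, 7), 5, Add(-4, Mul(7, 6)))), -13) = Add(Mul(Rational(5, 3), Mul(Rational(2, 7), 5, Add(-4, 42))), -13) = Add(Mul(Rational(5, 3), Mul(Rational(2, 7), 5, 38)), -13) = Add(Mul(Rational(5, 3), Rational(380, 7)), -13) = Add(Rational(1900, 21), -13) = Rational(1627, 21)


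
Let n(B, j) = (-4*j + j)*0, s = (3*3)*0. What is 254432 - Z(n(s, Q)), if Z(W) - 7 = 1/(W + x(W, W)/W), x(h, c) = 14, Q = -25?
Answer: 254425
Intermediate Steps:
s = 0 (s = 9*0 = 0)
n(B, j) = 0 (n(B, j) = -3*j*0 = 0)
Z(W) = 7 + 1/(W + 14/W)
254432 - Z(n(s, Q)) = 254432 - (98 + 0 + 7*0²)/(14 + 0²) = 254432 - (98 + 0 + 7*0)/(14 + 0) = 254432 - (98 + 0 + 0)/14 = 254432 - 98/14 = 254432 - 1*7 = 254432 - 7 = 254425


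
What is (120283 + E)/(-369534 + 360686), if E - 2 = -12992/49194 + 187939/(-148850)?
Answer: -440389484418067/32394859005600 ≈ -13.594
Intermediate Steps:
E = 1732861717/3661263450 (E = 2 + (-12992/49194 + 187939/(-148850)) = 2 + (-12992*1/49194 + 187939*(-1/148850)) = 2 + (-6496/24597 - 187939/148850) = 2 - 5589665183/3661263450 = 1732861717/3661263450 ≈ 0.47330)
(120283 + E)/(-369534 + 360686) = (120283 + 1732861717/3661263450)/(-369534 + 360686) = (440389484418067/3661263450)/(-8848) = (440389484418067/3661263450)*(-1/8848) = -440389484418067/32394859005600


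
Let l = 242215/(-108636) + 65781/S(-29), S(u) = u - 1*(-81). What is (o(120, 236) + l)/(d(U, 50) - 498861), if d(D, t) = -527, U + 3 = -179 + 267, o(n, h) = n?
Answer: -244108693/88158711498 ≈ -0.0027690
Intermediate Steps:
S(u) = 81 + u (S(u) = u + 81 = 81 + u)
U = 85 (U = -3 + (-179 + 267) = -3 + 88 = 85)
l = 445849346/353067 (l = 242215/(-108636) + 65781/(81 - 29) = 242215*(-1/108636) + 65781/52 = -242215/108636 + 65781*(1/52) = -242215/108636 + 65781/52 = 445849346/353067 ≈ 1262.8)
(o(120, 236) + l)/(d(U, 50) - 498861) = (120 + 445849346/353067)/(-527 - 498861) = (488217386/353067)/(-499388) = (488217386/353067)*(-1/499388) = -244108693/88158711498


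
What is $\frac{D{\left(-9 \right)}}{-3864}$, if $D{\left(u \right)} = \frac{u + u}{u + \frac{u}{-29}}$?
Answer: $- \frac{29}{54096} \approx -0.00053608$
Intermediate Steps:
$D{\left(u \right)} = \frac{29}{14}$ ($D{\left(u \right)} = \frac{2 u}{u + u \left(- \frac{1}{29}\right)} = \frac{2 u}{u - \frac{u}{29}} = \frac{2 u}{\frac{28}{29} u} = 2 u \frac{29}{28 u} = \frac{29}{14}$)
$\frac{D{\left(-9 \right)}}{-3864} = \frac{29}{14 \left(-3864\right)} = \frac{29}{14} \left(- \frac{1}{3864}\right) = - \frac{29}{54096}$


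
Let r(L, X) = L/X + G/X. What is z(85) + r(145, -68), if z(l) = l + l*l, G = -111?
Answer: 14619/2 ≈ 7309.5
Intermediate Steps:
r(L, X) = -111/X + L/X (r(L, X) = L/X - 111/X = -111/X + L/X)
z(l) = l + l²
z(85) + r(145, -68) = 85*(1 + 85) + (-111 + 145)/(-68) = 85*86 - 1/68*34 = 7310 - ½ = 14619/2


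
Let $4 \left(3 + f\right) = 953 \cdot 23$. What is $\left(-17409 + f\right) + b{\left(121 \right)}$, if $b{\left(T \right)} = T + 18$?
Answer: $- \frac{47173}{4} \approx -11793.0$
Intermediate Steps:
$b{\left(T \right)} = 18 + T$
$f = \frac{21907}{4}$ ($f = -3 + \frac{953 \cdot 23}{4} = -3 + \frac{1}{4} \cdot 21919 = -3 + \frac{21919}{4} = \frac{21907}{4} \approx 5476.8$)
$\left(-17409 + f\right) + b{\left(121 \right)} = \left(-17409 + \frac{21907}{4}\right) + \left(18 + 121\right) = - \frac{47729}{4} + 139 = - \frac{47173}{4}$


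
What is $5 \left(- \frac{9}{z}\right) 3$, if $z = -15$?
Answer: $9$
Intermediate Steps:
$5 \left(- \frac{9}{z}\right) 3 = 5 \left(- \frac{9}{-15}\right) 3 = 5 \left(\left(-9\right) \left(- \frac{1}{15}\right)\right) 3 = 5 \cdot \frac{3}{5} \cdot 3 = 3 \cdot 3 = 9$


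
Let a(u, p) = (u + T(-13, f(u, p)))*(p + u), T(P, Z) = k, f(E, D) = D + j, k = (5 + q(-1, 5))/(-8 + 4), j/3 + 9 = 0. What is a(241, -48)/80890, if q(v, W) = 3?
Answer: 46127/80890 ≈ 0.57024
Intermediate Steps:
j = -27 (j = -27 + 3*0 = -27 + 0 = -27)
k = -2 (k = (5 + 3)/(-8 + 4) = 8/(-4) = 8*(-¼) = -2)
f(E, D) = -27 + D (f(E, D) = D - 27 = -27 + D)
T(P, Z) = -2
a(u, p) = (-2 + u)*(p + u) (a(u, p) = (u - 2)*(p + u) = (-2 + u)*(p + u))
a(241, -48)/80890 = (241² - 2*(-48) - 2*241 - 48*241)/80890 = (58081 + 96 - 482 - 11568)*(1/80890) = 46127*(1/80890) = 46127/80890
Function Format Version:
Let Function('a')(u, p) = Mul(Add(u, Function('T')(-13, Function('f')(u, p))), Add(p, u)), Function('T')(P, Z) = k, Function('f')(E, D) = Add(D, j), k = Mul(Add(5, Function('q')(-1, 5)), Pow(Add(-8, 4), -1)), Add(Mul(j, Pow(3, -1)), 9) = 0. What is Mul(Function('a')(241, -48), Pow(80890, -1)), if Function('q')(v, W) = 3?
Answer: Rational(46127, 80890) ≈ 0.57024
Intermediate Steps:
j = -27 (j = Add(-27, Mul(3, 0)) = Add(-27, 0) = -27)
k = -2 (k = Mul(Add(5, 3), Pow(Add(-8, 4), -1)) = Mul(8, Pow(-4, -1)) = Mul(8, Rational(-1, 4)) = -2)
Function('f')(E, D) = Add(-27, D) (Function('f')(E, D) = Add(D, -27) = Add(-27, D))
Function('T')(P, Z) = -2
Function('a')(u, p) = Mul(Add(-2, u), Add(p, u)) (Function('a')(u, p) = Mul(Add(u, -2), Add(p, u)) = Mul(Add(-2, u), Add(p, u)))
Mul(Function('a')(241, -48), Pow(80890, -1)) = Mul(Add(Pow(241, 2), Mul(-2, -48), Mul(-2, 241), Mul(-48, 241)), Pow(80890, -1)) = Mul(Add(58081, 96, -482, -11568), Rational(1, 80890)) = Mul(46127, Rational(1, 80890)) = Rational(46127, 80890)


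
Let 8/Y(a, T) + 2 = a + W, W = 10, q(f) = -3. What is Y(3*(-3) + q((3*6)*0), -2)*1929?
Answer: -3858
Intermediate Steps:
Y(a, T) = 8/(8 + a) (Y(a, T) = 8/(-2 + (a + 10)) = 8/(-2 + (10 + a)) = 8/(8 + a))
Y(3*(-3) + q((3*6)*0), -2)*1929 = (8/(8 + (3*(-3) - 3)))*1929 = (8/(8 + (-9 - 3)))*1929 = (8/(8 - 12))*1929 = (8/(-4))*1929 = (8*(-¼))*1929 = -2*1929 = -3858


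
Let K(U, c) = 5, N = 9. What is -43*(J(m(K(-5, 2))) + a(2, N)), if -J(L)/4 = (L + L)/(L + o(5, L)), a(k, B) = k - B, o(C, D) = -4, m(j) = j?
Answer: 2021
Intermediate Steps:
J(L) = -8*L/(-4 + L) (J(L) = -4*(L + L)/(L - 4) = -4*2*L/(-4 + L) = -8*L/(-4 + L))
-43*(J(m(K(-5, 2))) + a(2, N)) = -43*(-8*5/(-4 + 5) + (2 - 1*9)) = -43*(-8*5/1 + (2 - 9)) = -43*(-8*5*1 - 7) = -43*(-40 - 7) = -43*(-47) = 2021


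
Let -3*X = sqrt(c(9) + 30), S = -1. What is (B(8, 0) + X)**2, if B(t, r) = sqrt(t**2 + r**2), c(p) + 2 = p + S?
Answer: 36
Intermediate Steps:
c(p) = -3 + p (c(p) = -2 + (p - 1) = -2 + (-1 + p) = -3 + p)
B(t, r) = sqrt(r**2 + t**2)
X = -2 (X = -sqrt((-3 + 9) + 30)/3 = -sqrt(6 + 30)/3 = -sqrt(36)/3 = -1/3*6 = -2)
(B(8, 0) + X)**2 = (sqrt(0**2 + 8**2) - 2)**2 = (sqrt(0 + 64) - 2)**2 = (sqrt(64) - 2)**2 = (8 - 2)**2 = 6**2 = 36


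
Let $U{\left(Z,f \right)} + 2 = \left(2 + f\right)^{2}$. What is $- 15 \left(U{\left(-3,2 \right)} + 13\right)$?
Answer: $-405$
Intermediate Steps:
$U{\left(Z,f \right)} = -2 + \left(2 + f\right)^{2}$
$- 15 \left(U{\left(-3,2 \right)} + 13\right) = - 15 \left(\left(-2 + \left(2 + 2\right)^{2}\right) + 13\right) = - 15 \left(\left(-2 + 4^{2}\right) + 13\right) = - 15 \left(\left(-2 + 16\right) + 13\right) = - 15 \left(14 + 13\right) = \left(-15\right) 27 = -405$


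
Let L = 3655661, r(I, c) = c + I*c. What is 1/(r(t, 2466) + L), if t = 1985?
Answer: 1/8553137 ≈ 1.1692e-7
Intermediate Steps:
1/(r(t, 2466) + L) = 1/(2466*(1 + 1985) + 3655661) = 1/(2466*1986 + 3655661) = 1/(4897476 + 3655661) = 1/8553137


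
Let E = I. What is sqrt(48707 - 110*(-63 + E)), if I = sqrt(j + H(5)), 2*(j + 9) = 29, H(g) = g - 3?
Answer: sqrt(55637 - 55*sqrt(30)) ≈ 235.24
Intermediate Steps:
H(g) = -3 + g
j = 11/2 (j = -9 + (1/2)*29 = -9 + 29/2 = 11/2 ≈ 5.5000)
I = sqrt(30)/2 (I = sqrt(11/2 + (-3 + 5)) = sqrt(11/2 + 2) = sqrt(15/2) = sqrt(30)/2 ≈ 2.7386)
E = sqrt(30)/2 ≈ 2.7386
sqrt(48707 - 110*(-63 + E)) = sqrt(48707 - 110*(-63 + sqrt(30)/2)) = sqrt(48707 + (6930 - 55*sqrt(30))) = sqrt(55637 - 55*sqrt(30))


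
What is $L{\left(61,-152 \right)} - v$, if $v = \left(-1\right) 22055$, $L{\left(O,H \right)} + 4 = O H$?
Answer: $12779$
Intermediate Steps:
$L{\left(O,H \right)} = -4 + H O$ ($L{\left(O,H \right)} = -4 + O H = -4 + H O$)
$v = -22055$
$L{\left(61,-152 \right)} - v = \left(-4 - 9272\right) - -22055 = \left(-4 - 9272\right) + 22055 = -9276 + 22055 = 12779$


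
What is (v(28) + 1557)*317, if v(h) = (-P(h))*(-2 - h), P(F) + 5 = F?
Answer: 712299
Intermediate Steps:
P(F) = -5 + F
v(h) = (-2 - h)*(5 - h) (v(h) = (-(-5 + h))*(-2 - h) = (5 - h)*(-2 - h) = (-2 - h)*(5 - h))
(v(28) + 1557)*317 = ((-5 + 28)*(2 + 28) + 1557)*317 = (23*30 + 1557)*317 = (690 + 1557)*317 = 2247*317 = 712299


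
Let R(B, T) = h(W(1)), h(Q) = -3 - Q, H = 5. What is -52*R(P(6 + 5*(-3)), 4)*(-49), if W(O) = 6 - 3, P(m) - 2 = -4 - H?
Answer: -15288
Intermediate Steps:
P(m) = -7 (P(m) = 2 + (-4 - 1*5) = 2 + (-4 - 5) = 2 - 9 = -7)
W(O) = 3
R(B, T) = -6 (R(B, T) = -3 - 1*3 = -3 - 3 = -6)
-52*R(P(6 + 5*(-3)), 4)*(-49) = -52*(-6)*(-49) = 312*(-49) = -15288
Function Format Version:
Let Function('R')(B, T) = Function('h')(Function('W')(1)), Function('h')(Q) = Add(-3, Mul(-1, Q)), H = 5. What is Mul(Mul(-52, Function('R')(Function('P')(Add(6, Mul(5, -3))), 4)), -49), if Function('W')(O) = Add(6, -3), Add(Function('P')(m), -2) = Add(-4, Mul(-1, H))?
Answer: -15288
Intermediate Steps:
Function('P')(m) = -7 (Function('P')(m) = Add(2, Add(-4, Mul(-1, 5))) = Add(2, Add(-4, -5)) = Add(2, -9) = -7)
Function('W')(O) = 3
Function('R')(B, T) = -6 (Function('R')(B, T) = Add(-3, Mul(-1, 3)) = Add(-3, -3) = -6)
Mul(Mul(-52, Function('R')(Function('P')(Add(6, Mul(5, -3))), 4)), -49) = Mul(Mul(-52, -6), -49) = Mul(312, -49) = -15288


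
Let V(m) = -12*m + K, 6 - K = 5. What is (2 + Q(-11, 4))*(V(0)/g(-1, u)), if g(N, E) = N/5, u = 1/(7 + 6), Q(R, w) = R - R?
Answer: -10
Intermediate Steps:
K = 1 (K = 6 - 1*5 = 6 - 5 = 1)
Q(R, w) = 0
u = 1/13 ≈ 0.076923
g(N, E) = N/5 (g(N, E) = N*(⅕) = N/5)
V(m) = 1 - 12*m (V(m) = -12*m + 1 = 1 - 12*m)
(2 + Q(-11, 4))*(V(0)/g(-1, u)) = (2 + 0)*((1 - 12*0)/(((⅕)*(-1)))) = 2*((1 + 0)/(-⅕)) = 2*(1*(-5)) = 2*(-5) = -10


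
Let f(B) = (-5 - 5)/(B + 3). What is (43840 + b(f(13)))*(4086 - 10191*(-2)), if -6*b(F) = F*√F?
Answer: 1072677120 + 10195*I*√10/16 ≈ 1.0727e+9 + 2015.0*I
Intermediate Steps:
f(B) = -10/(3 + B)
b(F) = -F^(3/2)/6 (b(F) = -F*√F/6 = -F^(3/2)/6)
(43840 + b(f(13)))*(4086 - 10191*(-2)) = (43840 - (-10*I*√10/(3 + 13)^(3/2))/6)*(4086 - 10191*(-2)) = (43840 - (-5*I*√10/32)/6)*(4086 + 20382) = (43840 - (-5*I*√10/32)/6)*24468 = (43840 - (-5)*I*√10/192)*24468 = (43840 + 5*I*√10/192)*24468 = 1072677120 + 10195*I*√10/16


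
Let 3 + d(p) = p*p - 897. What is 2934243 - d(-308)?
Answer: 2840279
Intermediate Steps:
d(p) = -900 + p² (d(p) = -3 + (p*p - 897) = -3 + (p² - 897) = -3 + (-897 + p²) = -900 + p²)
2934243 - d(-308) = 2934243 - (-900 + (-308)²) = 2934243 - (-900 + 94864) = 2934243 - 1*93964 = 2934243 - 93964 = 2840279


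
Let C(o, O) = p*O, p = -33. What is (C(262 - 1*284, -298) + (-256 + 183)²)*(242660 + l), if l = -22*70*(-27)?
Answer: 4309931120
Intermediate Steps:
C(o, O) = -33*O
l = 41580 (l = -1540*(-27) = 41580)
(C(262 - 1*284, -298) + (-256 + 183)²)*(242660 + l) = (-33*(-298) + (-256 + 183)²)*(242660 + 41580) = (9834 + (-73)²)*284240 = (9834 + 5329)*284240 = 15163*284240 = 4309931120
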